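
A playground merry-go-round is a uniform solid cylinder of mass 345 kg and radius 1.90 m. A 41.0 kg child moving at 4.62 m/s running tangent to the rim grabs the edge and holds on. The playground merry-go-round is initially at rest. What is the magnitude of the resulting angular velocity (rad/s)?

|ω_f| ≈ 0.467 rad/s

The axle reaction passes through the axle and exerts no torque about it; angular momentum about the axle is conserved through the impact.
I_p = ½(345)(1.90)² = 622.7 kg·m². Taking the sense of the child's angular momentum as positive, L_{child} = m v R = (41.0)(4.62)(1.90) = 359.9 kg·m²/s.
L_i = 0 + 359.9 = 359.9 kg·m²/s.
After sticking, I_f = I_p + m R² = 622.7 + (41.0)(1.90)² = 770.7 kg·m².
ω_f = L_i / I_f = 359.9 / 770.7 = 0.4670 rad/s.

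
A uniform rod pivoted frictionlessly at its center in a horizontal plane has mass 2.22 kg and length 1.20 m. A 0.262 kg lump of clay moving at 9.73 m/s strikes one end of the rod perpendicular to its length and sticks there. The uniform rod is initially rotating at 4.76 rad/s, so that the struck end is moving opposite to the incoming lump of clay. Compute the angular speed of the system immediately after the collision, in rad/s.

|ω_f| ≈ 0.725 rad/s

About the pivot the impulsive forces during the collision are internal, so angular momentum about that axis is conserved.
I_p = (1/12)(2.22)(1.20)² = 0.2664 kg·m². Taking the sense of the lump of clay's angular momentum as positive, L_{lump} = m v R = (0.262)(9.73)(1.20/2) = 1.530 kg·m²/s.
L_i = −I_p ω_p + m v R = −(0.2664)(4.76) + 1.530 = 0.2615 kg·m²/s.
After sticking, I_f = I_p + m R² = 0.2664 + (0.262)(1.20/2)² = 0.3607 kg·m².
ω_f = L_i / I_f = 0.2615 / 0.3607 = 0.7249 rad/s.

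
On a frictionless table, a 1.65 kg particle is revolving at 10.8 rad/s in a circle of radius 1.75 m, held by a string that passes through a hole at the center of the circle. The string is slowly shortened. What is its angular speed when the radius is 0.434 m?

ω₂ ≈ 176 rad/s

The constraining force is radial, so m r² ω about the center is conserved.
ω₂ = ω₁ (r₁/r₂)² = (10.8)(1.75/0.434)² = 175.6 rad/s.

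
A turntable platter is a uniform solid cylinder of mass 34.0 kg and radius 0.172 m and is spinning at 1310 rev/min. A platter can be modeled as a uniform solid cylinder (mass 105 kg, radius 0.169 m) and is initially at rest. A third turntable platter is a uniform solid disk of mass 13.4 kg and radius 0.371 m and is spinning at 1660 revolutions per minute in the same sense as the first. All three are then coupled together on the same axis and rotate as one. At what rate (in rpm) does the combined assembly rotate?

|ω_f| ≈ 749 rpm

No external torque acts about the common axis, so total angular momentum is conserved.
Moments of inertia: I_A = ½(34.0)(0.172)² = 0.5029 kg·m²; I_B = ½(105)(0.169)² = 1.499 kg·m²; I_C = ½(13.4)(0.371)² = 0.9222 kg·m².
Taking A's sense as positive: L = (0.5029)(1310) + (0.9222)(1660) = 2190 kg·m²·rpm.
Combined I = 0.5029 + 1.499 + 0.9222 = 2.925 kg·m².
ω_f = L / I = 2190 / 2.925 = 748.7 rpm.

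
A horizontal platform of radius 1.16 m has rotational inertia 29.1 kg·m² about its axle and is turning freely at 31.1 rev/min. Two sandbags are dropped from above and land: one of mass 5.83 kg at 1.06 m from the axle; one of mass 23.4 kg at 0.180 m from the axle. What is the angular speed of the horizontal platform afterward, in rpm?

ω_f ≈ 24.9 rpm

The added mass arrives with no angular momentum about the axle, and any external torque about the axle is negligible, so the system's angular momentum is conserved.
Added inertia Σmr² = (5.83)(1.06)² + (23.4)(0.180)² = 7.309 kg·m²; I_f = 29.10 + 7.309 = 36.41 kg·m².
ω_f = I_p ω_i / I_f = (29.10)(31.1) / 36.41 = 24.86 rpm.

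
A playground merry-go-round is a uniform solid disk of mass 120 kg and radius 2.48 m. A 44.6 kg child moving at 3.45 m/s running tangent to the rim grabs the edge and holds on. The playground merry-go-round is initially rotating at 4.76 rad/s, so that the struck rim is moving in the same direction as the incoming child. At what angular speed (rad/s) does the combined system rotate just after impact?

The axle reaction passes through the axle and exerts no torque about it; angular momentum about the axle is conserved through the impact.
I_p = ½(120)(2.48)² = 369.0 kg·m². Taking the sense of the child's angular momentum as positive, L_{child} = m v R = (44.6)(3.45)(2.48) = 381.6 kg·m²/s.
L_i = +I_p ω_p + m v R = +(369.0)(4.76) + 381.6 = 2138 kg·m²/s.
After sticking, I_f = I_p + m R² = 369.0 + (44.6)(2.48)² = 643.3 kg·m².
ω_f = L_i / I_f = 2138 / 643.3 = 3.324 rad/s.

|ω_f| ≈ 3.32 rad/s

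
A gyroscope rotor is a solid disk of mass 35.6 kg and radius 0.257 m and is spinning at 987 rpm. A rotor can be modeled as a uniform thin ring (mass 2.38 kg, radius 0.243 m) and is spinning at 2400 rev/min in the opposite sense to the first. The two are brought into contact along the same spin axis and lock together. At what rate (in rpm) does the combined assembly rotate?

|ω_f| ≈ 625 rpm

No external torque acts about the common axis, so total angular momentum is conserved.
Moments of inertia: I_A = ½(35.6)(0.257)² = 1.176 kg·m²; I_B = (2.38)(0.243)² = 0.1405 kg·m².
Taking A's sense as positive: L = (1.176)(987) − (0.1405)(2400) = 823.1 kg·m²·rpm.
Combined I = 1.176 + 0.1405 = 1.316 kg·m².
ω_f = L / I = 823.1 / 1.316 = 625.4 rpm.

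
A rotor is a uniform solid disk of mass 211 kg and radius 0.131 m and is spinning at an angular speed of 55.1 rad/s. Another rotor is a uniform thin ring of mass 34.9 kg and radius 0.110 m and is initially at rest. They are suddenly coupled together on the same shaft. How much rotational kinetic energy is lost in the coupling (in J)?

ΔKE lost ≈ 520 J

The coupling torques are internal; angular momentum about the shared axis is conserved.
Moments of inertia: I_A = ½(211)(0.131)² = 1.810 kg·m²; I_B = (34.9)(0.110)² = 0.4223 kg·m².
Taking A's sense as positive: L = (1.810)(55.1) = 99.76 kg·m²·rad/s.
Combined I = 1.810 + 0.4223 = 2.233 kg·m².
ω_f = L / I = 99.76 / 2.233 = 44.68 rad/s.
KE_i = ½ΣIω² = 2748 J; KE_f = ½(2.233)(44.68)² = 2229 J.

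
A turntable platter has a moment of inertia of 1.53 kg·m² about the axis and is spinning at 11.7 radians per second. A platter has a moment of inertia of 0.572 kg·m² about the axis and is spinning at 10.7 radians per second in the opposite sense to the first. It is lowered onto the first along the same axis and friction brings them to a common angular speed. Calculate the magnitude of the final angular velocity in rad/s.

No external torque acts about the common axis, so total angular momentum is conserved.
Taking A's sense as positive: L = (1.530)(11.7) − (0.5720)(10.7) = 11.78 kg·m²·rad/s.
Combined I = 1.530 + 0.5720 = 2.102 kg·m².
ω_f = L / I = 11.78 / 2.102 = 5.604 rad/s.

|ω_f| ≈ 5.60 rad/s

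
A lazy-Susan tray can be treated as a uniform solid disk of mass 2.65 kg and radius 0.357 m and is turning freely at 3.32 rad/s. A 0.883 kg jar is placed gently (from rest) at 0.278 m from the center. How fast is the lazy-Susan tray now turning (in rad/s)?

ω_f ≈ 2.36 rad/s

The added mass arrives with no angular momentum about the center, and any external torque about the center is negligible, so the system's angular momentum is conserved.
I_p = ½(2.65)(0.357)² = 0.1689 kg·m².
Added inertia Σmr² = (0.883)(0.278)² = 0.06824 kg·m²; I_f = 0.1689 + 0.06824 = 0.2371 kg·m².
ω_f = I_p ω_i / I_f = (0.1689)(3.32) / 0.2371 = 2.364 rad/s.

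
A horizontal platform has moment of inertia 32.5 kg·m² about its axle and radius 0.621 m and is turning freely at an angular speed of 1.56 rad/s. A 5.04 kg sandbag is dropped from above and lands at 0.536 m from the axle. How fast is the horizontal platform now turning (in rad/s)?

The added mass arrives with no angular momentum about the axle, and any external torque about the axle is negligible, so the system's angular momentum is conserved.
Added inertia Σmr² = (5.04)(0.536)² = 1.448 kg·m²; I_f = 32.50 + 1.448 = 33.95 kg·m².
ω_f = I_p ω_i / I_f = (32.50)(1.56) / 33.95 = 1.493 rad/s.

ω_f ≈ 1.49 rad/s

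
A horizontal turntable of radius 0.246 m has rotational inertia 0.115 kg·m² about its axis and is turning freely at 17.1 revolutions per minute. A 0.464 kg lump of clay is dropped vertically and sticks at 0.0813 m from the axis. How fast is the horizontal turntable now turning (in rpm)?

ω_f ≈ 16.7 rpm

The added mass arrives with no angular momentum about the axis, and any external torque about the axis is negligible, so the system's angular momentum is conserved.
Added inertia Σmr² = (0.464)(0.0813)² = 0.003067 kg·m²; I_f = 0.1150 + 0.003067 = 0.1181 kg·m².
ω_f = I_p ω_i / I_f = (0.1150)(17.1) / 0.1181 = 16.66 rpm.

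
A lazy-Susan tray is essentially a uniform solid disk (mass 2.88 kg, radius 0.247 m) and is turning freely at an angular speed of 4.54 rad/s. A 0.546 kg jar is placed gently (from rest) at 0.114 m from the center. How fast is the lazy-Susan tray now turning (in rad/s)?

No external torque acts about the center; L_before = L_after.
I_p = ½(2.88)(0.247)² = 0.08785 kg·m².
Added inertia Σmr² = (0.546)(0.114)² = 0.007096 kg·m²; I_f = 0.08785 + 0.007096 = 0.09495 kg·m².
ω_f = I_p ω_i / I_f = (0.08785)(4.54) / 0.09495 = 4.201 rad/s.

ω_f ≈ 4.20 rad/s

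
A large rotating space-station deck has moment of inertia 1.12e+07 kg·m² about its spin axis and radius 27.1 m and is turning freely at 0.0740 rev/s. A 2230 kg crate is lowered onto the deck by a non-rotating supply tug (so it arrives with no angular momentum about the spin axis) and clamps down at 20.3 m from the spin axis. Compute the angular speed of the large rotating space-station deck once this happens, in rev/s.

The added mass arrives with no angular momentum about the spin axis, and any external torque about the spin axis is negligible, so the system's angular momentum is conserved.
Added inertia Σmr² = (2230)(20.3)² = 9.190e+05 kg·m²; I_f = 1.120e+07 + 9.190e+05 = 1.212e+07 kg·m².
ω_f = I_p ω_i / I_f = (1.120e+07)(0.0740) / 1.212e+07 = 0.06839 rev/s.

ω_f ≈ 0.0684 rev/s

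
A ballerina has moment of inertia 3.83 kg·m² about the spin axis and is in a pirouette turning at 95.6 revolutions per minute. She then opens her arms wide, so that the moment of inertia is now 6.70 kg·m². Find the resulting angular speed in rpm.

ω₂ ≈ 54.6 rpm

Angular momentum about the spin axis is conserved since the torque about it is zero.
ω₂ = I₁ω₁ / I₂ = (3.830)(95.6 rpm) / (6.700) = 54.65 rpm.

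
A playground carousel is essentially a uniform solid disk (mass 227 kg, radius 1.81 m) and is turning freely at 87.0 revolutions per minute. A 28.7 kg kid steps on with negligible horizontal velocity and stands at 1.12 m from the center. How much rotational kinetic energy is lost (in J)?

No external torque acts about the center; L_before = L_after.
I_p = ½(227)(1.81)² = 371.8 kg·m².
Added inertia Σmr² = (28.7)(1.12)² = 36.00 kg·m²; I_f = 371.8 + 36.00 = 407.8 kg·m².
ω_f = I_p ω_i / I_f = (371.8)(87.0) / 407.8 = 79.32 rpm.
KE_i = ½(371.8)(9.111 rad/s)² = 15430 J; KE_f = ½(407.8)(8.306)² = 14070 J.

energy lost ≈ 1360 J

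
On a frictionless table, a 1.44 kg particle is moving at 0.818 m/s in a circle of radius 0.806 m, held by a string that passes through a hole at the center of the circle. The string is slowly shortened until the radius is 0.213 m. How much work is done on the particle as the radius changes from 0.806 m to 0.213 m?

Central (radial) force ⇒ zero torque about the center ⇒ m v r is constant.
v₂ = v₁ r₁ / r₂ = (0.818)(0.806) / (0.213) = 3.095 m/s.
W = ΔKE = ½m(v₂² − v₁²) = 6.417 J.

W ≈ 6.42 J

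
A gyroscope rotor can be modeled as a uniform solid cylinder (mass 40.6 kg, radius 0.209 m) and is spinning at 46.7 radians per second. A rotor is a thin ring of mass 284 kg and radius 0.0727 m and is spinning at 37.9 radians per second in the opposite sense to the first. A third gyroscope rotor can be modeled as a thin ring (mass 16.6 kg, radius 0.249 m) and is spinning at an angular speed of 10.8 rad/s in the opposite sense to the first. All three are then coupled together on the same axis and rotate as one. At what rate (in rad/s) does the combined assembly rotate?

No external torque acts about the common axis, so total angular momentum is conserved.
Moments of inertia: I_A = ½(40.6)(0.209)² = 0.8867 kg·m²; I_B = (284)(0.0727)² = 1.501 kg·m²; I_C = (16.6)(0.249)² = 1.029 kg·m².
Taking A's sense as positive: L = (0.8867)(46.7) − (1.501)(37.9) − (1.029)(10.8) = -26.59 kg·m²·rad/s.
Combined I = 0.8867 + 1.501 + 1.029 = 3.417 kg·m².
ω_f = L / I = -26.59 / 3.417 = -7.783 rad/s.

|ω_f| ≈ 7.78 rad/s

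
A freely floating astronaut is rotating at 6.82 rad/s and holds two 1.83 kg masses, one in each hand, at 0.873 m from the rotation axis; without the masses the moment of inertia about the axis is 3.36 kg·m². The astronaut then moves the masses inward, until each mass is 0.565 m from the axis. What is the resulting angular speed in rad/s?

With no external torque about the axis, L is conserved: I₁ω₁ = I₂ω₂.
I₁ = 3.36 + 2(1.83)(0.873)² = 6.149 kg·m²; I₂ = 3.36 + 2(1.83)(0.565)² = 4.528 kg·m².
ω₂ = I₁ω₁ / I₂ = (6.149)(6.82 rad/s) / (4.528) = 9.261 rad/s.

ω₂ ≈ 9.26 rad/s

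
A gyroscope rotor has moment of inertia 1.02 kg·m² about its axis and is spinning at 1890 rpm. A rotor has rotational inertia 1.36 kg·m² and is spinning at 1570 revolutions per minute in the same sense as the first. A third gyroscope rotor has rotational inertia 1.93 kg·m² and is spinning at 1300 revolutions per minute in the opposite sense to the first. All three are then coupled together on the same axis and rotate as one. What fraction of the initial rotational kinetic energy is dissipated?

No external torque acts about the common axis, so total angular momentum is conserved.
Taking A's sense as positive: L = (1.020)(1890) + (1.360)(1570) − (1.930)(1300) = 1554 kg·m²·rpm.
Combined I = 1.020 + 1.360 + 1.930 = 4.310 kg·m².
ω_f = L / I = 1554 / 4.310 = 360.6 rpm.
KE_i = ½ΣIω² = 56240 J; KE_f = ½(4.310)(37.76)² = 3072 J.
Fraction dissipated = (KE_i − KE_f)/KE_i = 0.9454.

fraction ≈ 0.945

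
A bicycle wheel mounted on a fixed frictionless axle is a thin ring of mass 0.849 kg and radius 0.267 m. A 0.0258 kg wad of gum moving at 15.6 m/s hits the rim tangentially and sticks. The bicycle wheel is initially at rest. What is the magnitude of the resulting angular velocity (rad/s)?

About the axle the impulsive forces during the collision are internal, so angular momentum about that axis is conserved.
I_p = (0.849)(0.267)² = 0.06052 kg·m². Taking the sense of the wad of gum's angular momentum as positive, L_{wad} = m v R = (0.0258)(15.6)(0.267) = 0.1075 kg·m²/s.
L_i = 0 + 0.1075 = 0.1075 kg·m²/s.
After sticking, I_f = I_p + m R² = 0.06052 + (0.0258)(0.267)² = 0.06236 kg·m².
ω_f = L_i / I_f = 0.1075 / 0.06236 = 1.723 rad/s.

|ω_f| ≈ 1.72 rad/s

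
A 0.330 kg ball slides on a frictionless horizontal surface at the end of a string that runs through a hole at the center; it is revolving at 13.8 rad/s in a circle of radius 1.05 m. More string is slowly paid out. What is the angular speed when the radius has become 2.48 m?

No torque about the axis ⇒ m r₁² ω₁ = m r₂² ω₂.
ω₂ = ω₁ (r₁/r₂)² = (13.8)(1.05/2.48)² = 2.474 rad/s.

ω₂ ≈ 2.47 rad/s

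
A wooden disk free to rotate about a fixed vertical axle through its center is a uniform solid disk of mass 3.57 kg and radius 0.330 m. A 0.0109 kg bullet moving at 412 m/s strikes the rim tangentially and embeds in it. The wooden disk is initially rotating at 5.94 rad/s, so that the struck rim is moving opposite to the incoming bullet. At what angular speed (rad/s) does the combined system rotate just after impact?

|ω_f| ≈ 1.67 rad/s

The axle reaction passes through the axle and exerts no torque about it; angular momentum about the axle is conserved through the impact.
I_p = ½(3.57)(0.330)² = 0.1944 kg·m². Taking the sense of the bullet's angular momentum as positive, L_{bullet} = m v R = (0.0109)(412)(0.330) = 1.482 kg·m²/s.
L_i = −I_p ω_p + m v R = −(0.1944)(5.94) + 1.482 = 0.3273 kg·m²/s.
After sticking, I_f = I_p + m R² = 0.1944 + (0.0109)(0.330)² = 0.1956 kg·m².
ω_f = L_i / I_f = 0.3273 / 0.1956 = 1.674 rad/s.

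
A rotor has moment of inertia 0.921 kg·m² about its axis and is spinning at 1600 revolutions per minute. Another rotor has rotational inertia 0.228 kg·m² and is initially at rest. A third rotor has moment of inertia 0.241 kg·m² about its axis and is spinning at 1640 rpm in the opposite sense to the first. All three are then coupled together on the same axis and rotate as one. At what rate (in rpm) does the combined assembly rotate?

No external torque acts about the common axis, so total angular momentum is conserved.
Taking A's sense as positive: L = (0.9210)(1600) − (0.2410)(1640) = 1078 kg·m²·rpm.
Combined I = 0.9210 + 0.2280 + 0.2410 = 1.390 kg·m².
ω_f = L / I = 1078 / 1.390 = 775.8 rpm.

|ω_f| ≈ 776 rpm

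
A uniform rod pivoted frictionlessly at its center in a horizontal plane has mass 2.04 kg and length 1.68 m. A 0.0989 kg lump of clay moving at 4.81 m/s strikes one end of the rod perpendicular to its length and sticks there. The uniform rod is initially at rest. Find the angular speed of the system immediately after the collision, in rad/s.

|ω_f| ≈ 0.727 rad/s

About the pivot the impulsive forces during the collision are internal, so angular momentum about that axis is conserved.
I_p = (1/12)(2.04)(1.68)² = 0.4798 kg·m². Taking the sense of the lump of clay's angular momentum as positive, L_{lump} = m v R = (0.0989)(4.81)(1.68/2) = 0.3996 kg·m²/s.
L_i = 0 + 0.3996 = 0.3996 kg·m²/s.
After sticking, I_f = I_p + m R² = 0.4798 + (0.0989)(1.68/2)² = 0.5496 kg·m².
ω_f = L_i / I_f = 0.3996 / 0.5496 = 0.7271 rad/s.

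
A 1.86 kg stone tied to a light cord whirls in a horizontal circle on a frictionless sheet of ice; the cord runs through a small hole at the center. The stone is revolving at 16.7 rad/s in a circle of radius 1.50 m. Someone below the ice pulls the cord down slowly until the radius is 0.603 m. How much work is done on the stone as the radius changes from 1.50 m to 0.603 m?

The constraining force is radial, so m r² ω about the center is conserved.
ω₂ = ω₁ (r₁/r₂)² = (16.7)(1.50/0.603)² = 103.3 rad/s.
W = ΔKE = ½m(v₂² − v₁²) = 3028 J.

W ≈ 3030 J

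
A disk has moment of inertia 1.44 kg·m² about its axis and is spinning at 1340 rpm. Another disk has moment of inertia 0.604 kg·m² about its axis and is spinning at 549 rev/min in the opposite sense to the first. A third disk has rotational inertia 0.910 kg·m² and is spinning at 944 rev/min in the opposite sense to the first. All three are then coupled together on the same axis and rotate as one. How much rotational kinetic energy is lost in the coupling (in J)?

No external torque acts about the common axis, so total angular momentum is conserved.
Taking A's sense as positive: L = (1.440)(1340) − (0.6040)(549) − (0.9100)(944) = 739.0 kg·m²·rpm.
Combined I = 1.440 + 0.6040 + 0.9100 = 2.954 kg·m².
ω_f = L / I = 739.0 / 2.954 = 250.2 rpm.
KE_i = ½ΣIω² = 19620 J; KE_f = ½(2.954)(26.20)² = 1014 J.

ΔKE lost ≈ 18600 J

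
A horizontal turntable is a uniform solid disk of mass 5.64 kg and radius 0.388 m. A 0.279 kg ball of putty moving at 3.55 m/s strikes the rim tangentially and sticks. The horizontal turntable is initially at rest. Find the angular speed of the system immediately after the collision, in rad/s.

About the axle the impulsive forces during the collision are internal, so angular momentum about that axis is conserved.
I_p = ½(5.64)(0.388)² = 0.4245 kg·m². Taking the sense of the ball of putty's angular momentum as positive, L_{ball} = m v R = (0.279)(3.55)(0.388) = 0.3843 kg·m²/s.
L_i = 0 + 0.3843 = 0.3843 kg·m²/s.
After sticking, I_f = I_p + m R² = 0.4245 + (0.279)(0.388)² = 0.4665 kg·m².
ω_f = L_i / I_f = 0.3843 / 0.4665 = 0.8237 rad/s.

|ω_f| ≈ 0.824 rad/s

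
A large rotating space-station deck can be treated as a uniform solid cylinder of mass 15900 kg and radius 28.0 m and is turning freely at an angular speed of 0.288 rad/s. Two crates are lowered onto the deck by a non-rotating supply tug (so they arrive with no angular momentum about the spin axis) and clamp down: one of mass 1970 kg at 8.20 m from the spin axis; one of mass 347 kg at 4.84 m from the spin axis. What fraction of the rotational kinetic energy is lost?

No external torque acts about the spin axis; L_before = L_after.
I_p = ½(15900)(28.0)² = 6.233e+06 kg·m².
Added inertia Σmr² = (1970)(8.20)² + (347)(4.84)² = 1.406e+05 kg·m²; I_f = 6.233e+06 + 1.406e+05 = 6.373e+06 kg·m².
ω_f = I_p ω_i / I_f = (6.233e+06)(0.288) / 6.373e+06 = 0.2816 rad/s.
KE_i = ½(6.233e+06)(0.2880 rad/s)² = 2.585e+05 J; KE_f = ½(6.373e+06)(0.2816)² = 2.528e+05 J.
Fraction lost = 0.02206.

fraction ≈ 0.0221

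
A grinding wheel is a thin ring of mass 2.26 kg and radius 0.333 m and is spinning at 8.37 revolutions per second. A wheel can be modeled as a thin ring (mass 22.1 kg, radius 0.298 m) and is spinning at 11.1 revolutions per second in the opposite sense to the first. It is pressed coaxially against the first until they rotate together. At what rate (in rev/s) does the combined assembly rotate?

|ω_f| ≈ 8.90 rev/s

The coupling torques are internal; angular momentum about the shared axis is conserved.
Moments of inertia: I_A = (2.26)(0.333)² = 0.2506 kg·m²; I_B = (22.1)(0.298)² = 1.963 kg·m².
Taking A's sense as positive: L = (0.2506)(8.37) − (1.963)(11.1) = -19.69 kg·m²·rev/s.
Combined I = 0.2506 + 1.963 = 2.213 kg·m².
ω_f = L / I = -19.69 / 2.213 = -8.895 rev/s.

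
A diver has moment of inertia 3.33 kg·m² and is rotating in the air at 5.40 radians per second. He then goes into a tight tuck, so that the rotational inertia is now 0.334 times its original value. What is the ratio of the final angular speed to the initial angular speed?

ω₂/ω₁ ≈ 2.99

Angular momentum about the spin axis is conserved since the torque about it is zero.
I₂ = 0.334 × 3.33 = 1.112 kg·m².
ω₂/ω₁ = I₁/I₂ = 3.330 / 1.112 = 2.994.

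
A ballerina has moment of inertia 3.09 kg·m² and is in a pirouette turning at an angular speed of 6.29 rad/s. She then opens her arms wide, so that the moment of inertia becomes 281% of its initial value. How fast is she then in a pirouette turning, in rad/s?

ω₂ ≈ 2.24 rad/s

No external torque acts about the spin axis, so angular momentum is conserved.
I₂ = 2.81 × 3.09 = 8.683 kg·m².
ω₂ = I₁ω₁ / I₂ = (3.090)(6.29 rad/s) / (8.683) = 2.238 rad/s.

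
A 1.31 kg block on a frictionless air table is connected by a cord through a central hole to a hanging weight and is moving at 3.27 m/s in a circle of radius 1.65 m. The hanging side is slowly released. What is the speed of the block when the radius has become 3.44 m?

The only horizontal force on the mass is along the cord (radial), so it exerts no torque about the hole and angular momentum m v r is conserved.
v₂ = v₁ r₁ / r₂ = (3.27)(1.65) / (3.44) = 1.568 m/s.

v₂ ≈ 1.57 m/s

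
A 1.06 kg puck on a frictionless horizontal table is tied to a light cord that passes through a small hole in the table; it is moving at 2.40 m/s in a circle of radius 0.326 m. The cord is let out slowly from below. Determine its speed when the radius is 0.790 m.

Central (radial) force ⇒ zero torque about the center ⇒ m v r is constant.
v₂ = v₁ r₁ / r₂ = (2.40)(0.326) / (0.790) = 0.9904 m/s.

v₂ ≈ 0.990 m/s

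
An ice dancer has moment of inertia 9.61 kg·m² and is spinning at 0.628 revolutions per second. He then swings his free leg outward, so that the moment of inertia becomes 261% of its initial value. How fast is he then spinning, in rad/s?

No external torque acts about the spin axis, so angular momentum is conserved.
I₂ = 2.61 × 9.61 = 25.08 kg·m².
ω₂ = I₁ω₁ / I₂ = (9.610)(0.628 rev/s) / (25.08) = 0.2406 rev/s = 1.512 rad/s.

ω₂ ≈ 1.51 rad/s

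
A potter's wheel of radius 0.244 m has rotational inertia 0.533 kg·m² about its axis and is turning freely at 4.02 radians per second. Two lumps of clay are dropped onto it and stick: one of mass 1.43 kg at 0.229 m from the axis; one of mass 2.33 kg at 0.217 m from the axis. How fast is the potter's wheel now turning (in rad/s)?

ω_f ≈ 2.99 rad/s

The added mass arrives with no angular momentum about the axis, and any external torque about the axis is negligible, so the system's angular momentum is conserved.
Added inertia Σmr² = (1.43)(0.229)² + (2.33)(0.217)² = 0.1847 kg·m²; I_f = 0.5330 + 0.1847 = 0.7177 kg·m².
ω_f = I_p ω_i / I_f = (0.5330)(4.02) / 0.7177 = 2.985 rad/s.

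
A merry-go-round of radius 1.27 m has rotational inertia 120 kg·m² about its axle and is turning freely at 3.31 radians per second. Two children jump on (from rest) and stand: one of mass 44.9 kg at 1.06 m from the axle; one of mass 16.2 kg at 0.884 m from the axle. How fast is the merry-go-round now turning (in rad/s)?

No external torque acts about the axle; L_before = L_after.
Added inertia Σmr² = (44.9)(1.06)² + (16.2)(0.884)² = 63.11 kg·m²; I_f = 120.0 + 63.11 = 183.1 kg·m².
ω_f = I_p ω_i / I_f = (120.0)(3.31) / 183.1 = 2.169 rad/s.

ω_f ≈ 2.17 rad/s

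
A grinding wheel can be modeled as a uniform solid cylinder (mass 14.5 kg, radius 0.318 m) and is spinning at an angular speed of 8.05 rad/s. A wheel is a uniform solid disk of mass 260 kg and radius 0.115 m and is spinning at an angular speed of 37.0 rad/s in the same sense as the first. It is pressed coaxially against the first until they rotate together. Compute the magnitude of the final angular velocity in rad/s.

The coupling torques are internal; angular momentum about the shared axis is conserved.
Moments of inertia: I_A = ½(14.5)(0.318)² = 0.7331 kg·m²; I_B = ½(260)(0.115)² = 1.719 kg·m².
Taking A's sense as positive: L = (0.7331)(8.05) + (1.719)(37.0) = 69.51 kg·m²·rad/s.
Combined I = 0.7331 + 1.719 = 2.452 kg·m².
ω_f = L / I = 69.51 / 2.452 = 28.35 rad/s.

|ω_f| ≈ 28.3 rad/s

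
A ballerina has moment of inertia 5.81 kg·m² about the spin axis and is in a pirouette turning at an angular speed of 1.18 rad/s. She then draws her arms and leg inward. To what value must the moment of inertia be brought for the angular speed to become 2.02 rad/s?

No external torque acts about the spin axis, so angular momentum is conserved.
I₂ = I₁ω₁ / ω₂ = (5.81)(1.18) / (2.02) = 3.394 kg·m².

I₂ ≈ 3.39 kg·m²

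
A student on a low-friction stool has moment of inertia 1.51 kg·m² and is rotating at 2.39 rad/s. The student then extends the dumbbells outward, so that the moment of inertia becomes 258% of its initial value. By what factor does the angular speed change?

With no external torque about the axis, L is conserved: I₁ω₁ = I₂ω₂.
I₂ = 2.58 × 1.51 = 3.896 kg·m².
ω₂/ω₁ = I₁/I₂ = 1.510 / 3.896 = 0.3876.

ω₂/ω₁ ≈ 0.388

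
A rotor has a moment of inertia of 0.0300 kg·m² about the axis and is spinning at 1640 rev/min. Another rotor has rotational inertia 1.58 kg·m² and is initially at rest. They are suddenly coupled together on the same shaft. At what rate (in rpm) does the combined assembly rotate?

|ω_f| ≈ 30.6 rpm

The coupling torques are internal; angular momentum about the shared axis is conserved.
Taking A's sense as positive: L = (0.03000)(1640) = 49.20 kg·m²·rpm.
Combined I = 0.03000 + 1.580 = 1.610 kg·m².
ω_f = L / I = 49.20 / 1.610 = 30.56 rpm.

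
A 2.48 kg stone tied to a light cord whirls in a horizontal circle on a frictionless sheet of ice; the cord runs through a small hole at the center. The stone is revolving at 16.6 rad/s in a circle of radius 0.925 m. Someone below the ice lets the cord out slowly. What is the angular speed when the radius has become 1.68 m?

ω₂ ≈ 5.03 rad/s

The constraining force is radial, so m r² ω about the center is conserved.
ω₂ = ω₁ (r₁/r₂)² = (16.6)(0.925/1.68)² = 5.032 rad/s.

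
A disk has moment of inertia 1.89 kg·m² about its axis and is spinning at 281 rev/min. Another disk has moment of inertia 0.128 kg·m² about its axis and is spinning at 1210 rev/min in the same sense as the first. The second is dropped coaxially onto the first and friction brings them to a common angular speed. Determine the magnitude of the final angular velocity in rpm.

The coupling torques are internal; angular momentum about the shared axis is conserved.
Taking A's sense as positive: L = (1.890)(281) + (0.1280)(1210) = 686.0 kg·m²·rpm.
Combined I = 1.890 + 0.1280 = 2.018 kg·m².
ω_f = L / I = 686.0 / 2.018 = 339.9 rpm.

|ω_f| ≈ 340 rpm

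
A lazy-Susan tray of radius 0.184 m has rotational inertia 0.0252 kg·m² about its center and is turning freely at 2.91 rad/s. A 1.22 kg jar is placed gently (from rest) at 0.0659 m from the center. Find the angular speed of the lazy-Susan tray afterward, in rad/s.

No external torque acts about the center; L_before = L_after.
Added inertia Σmr² = (1.22)(0.0659)² = 0.005298 kg·m²; I_f = 0.02520 + 0.005298 = 0.03050 kg·m².
ω_f = I_p ω_i / I_f = (0.02520)(2.91) / 0.03050 = 2.404 rad/s.

ω_f ≈ 2.40 rad/s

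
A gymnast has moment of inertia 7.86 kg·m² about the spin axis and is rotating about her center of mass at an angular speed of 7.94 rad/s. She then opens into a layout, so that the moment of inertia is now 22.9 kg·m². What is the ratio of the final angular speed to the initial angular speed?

ω₂/ω₁ ≈ 0.343

Angular momentum about the spin axis is conserved since the torque about it is zero.
ω₂/ω₁ = I₁/I₂ = 7.860 / 22.90 = 0.3432.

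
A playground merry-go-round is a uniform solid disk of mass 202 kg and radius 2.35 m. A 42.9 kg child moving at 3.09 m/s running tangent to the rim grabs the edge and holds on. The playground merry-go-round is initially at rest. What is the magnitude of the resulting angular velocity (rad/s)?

|ω_f| ≈ 0.392 rad/s

About the axle the impulsive forces during the collision are internal, so angular momentum about that axis is conserved.
I_p = ½(202)(2.35)² = 557.8 kg·m². Taking the sense of the child's angular momentum as positive, L_{child} = m v R = (42.9)(3.09)(2.35) = 311.5 kg·m²/s.
L_i = 0 + 311.5 = 311.5 kg·m²/s.
After sticking, I_f = I_p + m R² = 557.8 + (42.9)(2.35)² = 794.7 kg·m².
ω_f = L_i / I_f = 311.5 / 794.7 = 0.3920 rad/s.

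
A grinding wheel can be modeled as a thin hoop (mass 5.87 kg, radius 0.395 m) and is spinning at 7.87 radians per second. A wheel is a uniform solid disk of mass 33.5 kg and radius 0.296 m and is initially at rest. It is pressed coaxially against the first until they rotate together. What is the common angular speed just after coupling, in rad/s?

The coupling torques are internal; angular momentum about the shared axis is conserved.
Moments of inertia: I_A = (5.87)(0.395)² = 0.9159 kg·m²; I_B = ½(33.5)(0.296)² = 1.468 kg·m².
Taking A's sense as positive: L = (0.9159)(7.87) = 7.208 kg·m²·rad/s.
Combined I = 0.9159 + 1.468 = 2.383 kg·m².
ω_f = L / I = 7.208 / 2.383 = 3.024 rad/s.

|ω_f| ≈ 3.02 rad/s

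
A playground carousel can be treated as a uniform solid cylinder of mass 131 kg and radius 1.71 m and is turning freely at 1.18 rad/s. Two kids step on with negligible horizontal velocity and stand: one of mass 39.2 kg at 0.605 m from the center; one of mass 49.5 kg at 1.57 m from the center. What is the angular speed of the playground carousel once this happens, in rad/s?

The added mass arrives with no angular momentum about the center, and any external torque about the center is negligible, so the system's angular momentum is conserved.
I_p = ½(131)(1.71)² = 191.5 kg·m².
Added inertia Σmr² = (39.2)(0.605)² + (49.5)(1.57)² = 136.4 kg·m²; I_f = 191.5 + 136.4 = 327.9 kg·m².
ω_f = I_p ω_i / I_f = (191.5)(1.18) / 327.9 = 0.6893 rad/s.

ω_f ≈ 0.689 rad/s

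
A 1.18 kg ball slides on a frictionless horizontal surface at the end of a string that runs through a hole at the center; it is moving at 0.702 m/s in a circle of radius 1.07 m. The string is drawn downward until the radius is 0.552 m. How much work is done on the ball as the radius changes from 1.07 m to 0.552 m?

W ≈ 0.802 J

Central (radial) force ⇒ zero torque about the center ⇒ m v r is constant.
v₂ = v₁ r₁ / r₂ = (0.702)(1.07) / (0.552) = 1.361 m/s.
W = ΔKE = ½m(v₂² − v₁²) = 0.8017 J.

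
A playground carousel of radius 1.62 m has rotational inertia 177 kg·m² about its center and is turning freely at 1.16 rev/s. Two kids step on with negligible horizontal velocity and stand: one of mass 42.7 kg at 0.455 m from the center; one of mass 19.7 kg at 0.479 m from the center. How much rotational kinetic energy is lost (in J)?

The added mass arrives with no angular momentum about the center, and any external torque about the center is negligible, so the system's angular momentum is conserved.
Added inertia Σmr² = (42.7)(0.455)² + (19.7)(0.479)² = 13.36 kg·m²; I_f = 177.0 + 13.36 = 190.4 kg·m².
ω_f = I_p ω_i / I_f = (177.0)(1.16) / 190.4 = 1.079 rev/s.
KE_i = ½(177.0)(7.288 rad/s)² = 4701 J; KE_f = ½(190.4)(6.777)² = 4371 J.

energy lost ≈ 330 J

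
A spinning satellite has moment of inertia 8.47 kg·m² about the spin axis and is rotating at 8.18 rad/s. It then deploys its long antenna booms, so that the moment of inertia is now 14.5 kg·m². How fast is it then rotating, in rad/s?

No external torque acts about the spin axis, so angular momentum is conserved.
ω₂ = I₁ω₁ / I₂ = (8.470)(8.18 rad/s) / (14.50) = 4.778 rad/s.

ω₂ ≈ 4.78 rad/s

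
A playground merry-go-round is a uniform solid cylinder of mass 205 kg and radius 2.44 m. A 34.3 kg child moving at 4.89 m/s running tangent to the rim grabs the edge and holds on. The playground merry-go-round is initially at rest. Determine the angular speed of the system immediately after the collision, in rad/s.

|ω_f| ≈ 0.502 rad/s

About the axle the impulsive forces during the collision are internal, so angular momentum about that axis is conserved.
I_p = ½(205)(2.44)² = 610.2 kg·m². Taking the sense of the child's angular momentum as positive, L_{child} = m v R = (34.3)(4.89)(2.44) = 409.3 kg·m²/s.
L_i = 0 + 409.3 = 409.3 kg·m²/s.
After sticking, I_f = I_p + m R² = 610.2 + (34.3)(2.44)² = 814.5 kg·m².
ω_f = L_i / I_f = 409.3 / 814.5 = 0.5025 rad/s.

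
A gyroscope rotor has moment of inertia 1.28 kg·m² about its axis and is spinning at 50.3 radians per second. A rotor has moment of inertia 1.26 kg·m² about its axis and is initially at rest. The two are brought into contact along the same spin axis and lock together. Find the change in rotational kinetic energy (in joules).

No external torque acts about the common axis, so total angular momentum is conserved.
Taking A's sense as positive: L = (1.280)(50.3) = 64.38 kg·m²·rad/s.
Combined I = 1.280 + 1.260 = 2.540 kg·m².
ω_f = L / I = 64.38 / 2.540 = 25.35 rad/s.
KE_i = ½ΣIω² = 1619 J; KE_f = ½(2.540)(25.35)² = 816.0 J.

ΔKE ≈ -803 J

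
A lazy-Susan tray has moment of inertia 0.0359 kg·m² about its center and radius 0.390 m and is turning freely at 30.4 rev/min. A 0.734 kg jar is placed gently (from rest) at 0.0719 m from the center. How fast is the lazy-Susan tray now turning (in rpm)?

ω_f ≈ 27.5 rpm

The added mass arrives with no angular momentum about the center, and any external torque about the center is negligible, so the system's angular momentum is conserved.
Added inertia Σmr² = (0.734)(0.0719)² = 0.003794 kg·m²; I_f = 0.03590 + 0.003794 = 0.03969 kg·m².
ω_f = I_p ω_i / I_f = (0.03590)(30.4) / 0.03969 = 27.49 rpm.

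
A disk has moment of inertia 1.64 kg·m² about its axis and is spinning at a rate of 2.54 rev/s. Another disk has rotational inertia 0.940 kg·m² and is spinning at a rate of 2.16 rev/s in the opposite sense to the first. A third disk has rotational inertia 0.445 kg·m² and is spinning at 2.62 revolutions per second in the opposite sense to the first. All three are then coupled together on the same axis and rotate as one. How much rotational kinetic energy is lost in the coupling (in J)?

No external torque acts about the common axis, so total angular momentum is conserved.
Taking A's sense as positive: L = (1.640)(2.54) − (0.9400)(2.16) − (0.4450)(2.62) = 0.9693 kg·m²·rev/s.
Combined I = 1.640 + 0.9400 + 0.4450 = 3.025 kg·m².
ω_f = L / I = 0.9693 / 3.025 = 0.3204 rev/s.
KE_i = ½ΣIω² = 355.7 J; KE_f = ½(3.025)(2.013)² = 6.131 J.

ΔKE lost ≈ 350 J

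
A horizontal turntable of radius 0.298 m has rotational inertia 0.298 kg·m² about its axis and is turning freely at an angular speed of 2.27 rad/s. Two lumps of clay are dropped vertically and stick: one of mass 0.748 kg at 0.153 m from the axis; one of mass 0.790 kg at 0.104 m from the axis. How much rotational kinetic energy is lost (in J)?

energy lost ≈ 0.0617 J

No external torque acts about the axis; L_before = L_after.
Added inertia Σmr² = (0.748)(0.153)² + (0.790)(0.104)² = 0.02605 kg·m²; I_f = 0.2980 + 0.02605 = 0.3241 kg·m².
ω_f = I_p ω_i / I_f = (0.2980)(2.27) / 0.3241 = 2.087 rad/s.
KE_i = ½(0.2980)(2.270 rad/s)² = 0.7678 J; KE_f = ½(0.3241)(2.087)² = 0.7061 J.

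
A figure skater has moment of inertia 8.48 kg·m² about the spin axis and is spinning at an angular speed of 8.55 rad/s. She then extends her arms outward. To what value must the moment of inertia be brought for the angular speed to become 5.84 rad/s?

No external torque acts about the spin axis, so angular momentum is conserved.
I₂ = I₁ω₁ / ω₂ = (8.48)(8.55) / (5.84) = 12.42 kg·m².

I₂ ≈ 12.4 kg·m²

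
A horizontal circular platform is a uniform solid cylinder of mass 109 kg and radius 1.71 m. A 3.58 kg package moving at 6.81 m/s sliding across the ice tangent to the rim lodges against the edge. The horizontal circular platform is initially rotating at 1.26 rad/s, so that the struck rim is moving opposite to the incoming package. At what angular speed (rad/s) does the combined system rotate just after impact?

The axle reaction passes through the central axle and exerts no torque about it; angular momentum about the central axle is conserved through the impact.
I_p = ½(109)(1.71)² = 159.4 kg·m². Taking the sense of the package's angular momentum as positive, L_{package} = m v R = (3.58)(6.81)(1.71) = 41.69 kg·m²/s.
L_i = −I_p ω_p + m v R = −(159.4)(1.26) + 41.69 = -159.1 kg·m²/s.
After sticking, I_f = I_p + m R² = 159.4 + (3.58)(1.71)² = 169.8 kg·m².
ω_f = L_i / I_f = -159.1 / 169.8 = -0.9369 rad/s.

|ω_f| ≈ 0.937 rad/s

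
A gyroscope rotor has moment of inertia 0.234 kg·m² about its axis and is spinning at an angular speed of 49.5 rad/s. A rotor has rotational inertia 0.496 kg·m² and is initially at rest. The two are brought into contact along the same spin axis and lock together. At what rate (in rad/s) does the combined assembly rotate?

|ω_f| ≈ 15.9 rad/s

The coupling torques are internal; angular momentum about the shared axis is conserved.
Taking A's sense as positive: L = (0.2340)(49.5) = 11.58 kg·m²·rad/s.
Combined I = 0.2340 + 0.4960 = 0.7300 kg·m².
ω_f = L / I = 11.58 / 0.7300 = 15.87 rad/s.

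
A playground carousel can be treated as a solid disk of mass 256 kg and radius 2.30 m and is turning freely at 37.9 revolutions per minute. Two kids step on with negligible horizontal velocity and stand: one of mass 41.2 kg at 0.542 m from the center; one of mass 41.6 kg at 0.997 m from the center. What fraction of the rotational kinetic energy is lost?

fraction ≈ 0.0732

No external torque acts about the center; L_before = L_after.
I_p = ½(256)(2.30)² = 677.1 kg·m².
Added inertia Σmr² = (41.2)(0.542)² + (41.6)(0.997)² = 53.45 kg·m²; I_f = 677.1 + 53.45 = 730.6 kg·m².
ω_f = I_p ω_i / I_f = (677.1)(37.9) / 730.6 = 35.13 rpm.
KE_i = ½(677.1)(3.969 rad/s)² = 5333 J; KE_f = ½(730.6)(3.678)² = 4943 J.
Fraction lost = 0.07317.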